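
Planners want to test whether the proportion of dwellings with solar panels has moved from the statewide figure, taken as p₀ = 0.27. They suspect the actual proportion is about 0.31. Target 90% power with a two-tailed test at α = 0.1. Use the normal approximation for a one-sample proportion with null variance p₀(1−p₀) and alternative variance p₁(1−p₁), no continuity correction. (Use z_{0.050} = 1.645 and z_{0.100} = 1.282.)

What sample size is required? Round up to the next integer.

n = 1095

n = [z_{α/2}·√(p₀q₀) + z_β·√(p₁q₁)]² / (p₁ − p₀)²
  = [1.645·√(0.27·0.73) + 1.282·√(0.31·0.69)]² / (0.04)²
  = [1.645·0.4440 + 1.282·0.4625]² / 0.0016
  = [1.3232]² / 0.0016
  = 1094.34
Round up → n = 1095.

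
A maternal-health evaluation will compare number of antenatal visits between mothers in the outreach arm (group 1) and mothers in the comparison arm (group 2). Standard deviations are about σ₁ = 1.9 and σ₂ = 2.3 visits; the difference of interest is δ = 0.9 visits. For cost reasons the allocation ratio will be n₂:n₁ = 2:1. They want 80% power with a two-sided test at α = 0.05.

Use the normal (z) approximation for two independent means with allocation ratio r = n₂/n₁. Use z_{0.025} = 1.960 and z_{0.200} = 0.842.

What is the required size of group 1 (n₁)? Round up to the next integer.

n₁ = (z_{α/2} + z_β)² · (σ₁² + σ₂²/r) / δ²
   = (1.960 + 0.842)² · (1.9² + 2.3²/2) / 0.9²
   = 7.8512 · (3.61 + 2.645) / 0.81
   = 7.8512 · 6.255 / 0.81
   = 60.63
Round up → n₁ = 61; n₂ = r·n₁ = 2 × 61 = 122.

n₁ = 61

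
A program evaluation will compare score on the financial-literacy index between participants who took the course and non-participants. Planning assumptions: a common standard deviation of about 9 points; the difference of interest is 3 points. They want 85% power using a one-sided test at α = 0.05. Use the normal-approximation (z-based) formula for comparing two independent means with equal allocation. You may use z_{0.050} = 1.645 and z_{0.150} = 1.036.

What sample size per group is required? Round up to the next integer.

n = (z_α + z_β)² · (σ₁² + σ₂²) / δ²
  = (1.645 + 1.036)² · (2·9² = 162) / 3²
  = 7.1878 · 162 / 9
  = 129.38
Round up → n = 130 per group.

n = 130 per group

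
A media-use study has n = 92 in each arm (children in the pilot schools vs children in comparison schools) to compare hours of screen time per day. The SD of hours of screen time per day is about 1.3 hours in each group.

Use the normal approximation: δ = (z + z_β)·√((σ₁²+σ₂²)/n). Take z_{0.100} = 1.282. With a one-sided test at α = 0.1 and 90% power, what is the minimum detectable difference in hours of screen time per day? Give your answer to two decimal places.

δ = (z_α + z_β) · √((σ₁²+σ₂²)/n)
  = (1.282 + 1.282) · √(3.38/92)
  = 2.564 · √0.03674
  = 2.564 · 0.1917
  = 0.4915

Minimum detectable difference ≈ 0.49 hours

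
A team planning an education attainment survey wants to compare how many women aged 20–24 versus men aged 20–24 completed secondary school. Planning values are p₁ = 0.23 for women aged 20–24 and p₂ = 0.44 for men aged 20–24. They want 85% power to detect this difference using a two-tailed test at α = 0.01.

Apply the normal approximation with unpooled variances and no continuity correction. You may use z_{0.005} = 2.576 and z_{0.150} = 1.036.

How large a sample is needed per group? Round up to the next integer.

n = 126 per group

n = (z_{α/2} + z_β)² · [p₁(1−p₁) + p₂(1−p₂)] / (p₁ − p₂)²
  = (2.576 + 1.036)² · (0.23·0.77 + 0.44·0.56) / (-0.21)²
  = (3.612)² · (0.1771 + 0.2464) / 0.0441
  = 13.0465 · 0.4235 / 0.0441
  = 125.29
Round up → n = 126 per group.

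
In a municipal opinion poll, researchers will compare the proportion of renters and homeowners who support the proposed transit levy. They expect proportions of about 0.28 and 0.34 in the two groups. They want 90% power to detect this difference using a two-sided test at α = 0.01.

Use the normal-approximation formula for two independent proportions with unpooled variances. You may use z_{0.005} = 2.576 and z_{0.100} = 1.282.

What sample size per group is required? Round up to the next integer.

n = 1762 per group

n = (z_{α/2} + z_β)² · [p₁(1−p₁) + p₂(1−p₂)] / (p₁ − p₂)²
  = (2.576 + 1.282)² · (0.28·0.72 + 0.34·0.66) / (-0.06)²
  = (3.858)² · (0.2016 + 0.2244) / 0.0036
  = 14.8842 · 0.4260 / 0.0036
  = 1761.29
Round up → n = 1762 per group.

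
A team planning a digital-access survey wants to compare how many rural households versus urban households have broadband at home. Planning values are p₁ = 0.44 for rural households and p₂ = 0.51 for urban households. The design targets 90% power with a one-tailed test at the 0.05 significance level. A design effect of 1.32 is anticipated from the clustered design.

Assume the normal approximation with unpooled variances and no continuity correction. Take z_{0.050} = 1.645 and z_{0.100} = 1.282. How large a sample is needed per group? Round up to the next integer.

n = (z_α + z_β)² · [p₁(1−p₁) + p₂(1−p₂)] / (p₁ − p₂)²
  = (1.645 + 1.282)² · (0.44·0.56 + 0.51·0.49) / (-0.07)²
  = (2.927)² · (0.2464 + 0.2499) / 0.0049
  = 8.5673 · 0.4963 / 0.0049
  = 867.75
Design effect: 1.32 × 867.75 = 1145.43.
Round up → n = 1146 per group.

n = 1146 per group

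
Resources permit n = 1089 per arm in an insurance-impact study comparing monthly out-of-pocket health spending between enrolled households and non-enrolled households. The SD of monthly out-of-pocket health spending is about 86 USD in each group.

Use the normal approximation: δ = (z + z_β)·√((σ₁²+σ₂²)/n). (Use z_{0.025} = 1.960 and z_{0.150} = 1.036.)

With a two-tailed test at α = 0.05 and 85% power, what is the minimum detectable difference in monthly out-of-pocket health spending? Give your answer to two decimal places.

δ = (z_{α/2} + z_β) · √((σ₁²+σ₂²)/n)
  = (1.960 + 1.036) · √(14792/1089)
  = 2.996 · √13.5831
  = 2.996 · 3.6855
  = 11.0418

Minimum detectable difference ≈ 11.04 USD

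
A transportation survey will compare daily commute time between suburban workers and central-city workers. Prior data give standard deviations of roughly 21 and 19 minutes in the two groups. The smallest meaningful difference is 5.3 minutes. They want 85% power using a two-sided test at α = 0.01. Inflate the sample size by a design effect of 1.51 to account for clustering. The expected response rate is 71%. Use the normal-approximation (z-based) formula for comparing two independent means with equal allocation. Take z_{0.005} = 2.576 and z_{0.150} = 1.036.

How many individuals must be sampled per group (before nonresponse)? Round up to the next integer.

n = 793 per group

n = (z_{α/2} + z_β)² · (σ₁² + σ₂²) / δ²
  = (2.576 + 1.036)² · (21² + 19² = 802) / 5.3²
  = 13.0465 · 802 / 28.09
  = 372.49
Design effect: 1.51 × 372.49 = 562.46.
Adjust for 71% response: 562.46 / 0.71 = 792.20.
Round up → n = 793 per group.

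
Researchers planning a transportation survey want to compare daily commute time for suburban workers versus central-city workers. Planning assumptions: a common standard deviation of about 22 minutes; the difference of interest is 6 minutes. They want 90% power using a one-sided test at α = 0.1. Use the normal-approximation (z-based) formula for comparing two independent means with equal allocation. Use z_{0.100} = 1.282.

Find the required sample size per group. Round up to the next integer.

n = 177 per group

n = (z_α + z_β)² · (σ₁² + σ₂²) / δ²
  = (1.282 + 1.282)² · (2·22² = 968) / 6²
  = 6.5741 · 968 / 36
  = 176.77
Round up → n = 177 per group.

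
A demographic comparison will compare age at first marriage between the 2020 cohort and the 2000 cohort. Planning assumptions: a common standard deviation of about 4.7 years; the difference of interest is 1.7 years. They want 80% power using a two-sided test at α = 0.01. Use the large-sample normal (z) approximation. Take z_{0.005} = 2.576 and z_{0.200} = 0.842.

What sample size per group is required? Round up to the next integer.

n = (z_{α/2} + z_β)² · (σ₁² + σ₂²) / δ²
  = (2.576 + 0.842)² · (2·4.7² = 44.18) / 1.7²
  = 11.6827 · 44.18 / 2.89
  = 178.60
Round up → n = 179 per group.

n = 179 per group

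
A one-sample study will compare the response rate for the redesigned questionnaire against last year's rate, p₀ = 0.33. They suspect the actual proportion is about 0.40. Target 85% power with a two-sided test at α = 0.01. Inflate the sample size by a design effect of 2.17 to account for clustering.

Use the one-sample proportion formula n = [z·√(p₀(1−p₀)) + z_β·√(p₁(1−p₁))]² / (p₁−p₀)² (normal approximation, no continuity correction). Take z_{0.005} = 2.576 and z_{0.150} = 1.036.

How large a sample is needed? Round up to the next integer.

n = [z_{α/2}·√(p₀q₀) + z_β·√(p₁q₁)]² / (p₁ − p₀)²
  = [2.576·√(0.33·0.67) + 1.036·√(0.40·0.60)]² / (0.07)²
  = [2.576·0.4702 + 1.036·0.4899]² / 0.0049
  = [1.7188]² / 0.0049
  = 602.91
Design effect: 2.17 × 602.91 = 1308.32.
Round up → n = 1309.

n = 1309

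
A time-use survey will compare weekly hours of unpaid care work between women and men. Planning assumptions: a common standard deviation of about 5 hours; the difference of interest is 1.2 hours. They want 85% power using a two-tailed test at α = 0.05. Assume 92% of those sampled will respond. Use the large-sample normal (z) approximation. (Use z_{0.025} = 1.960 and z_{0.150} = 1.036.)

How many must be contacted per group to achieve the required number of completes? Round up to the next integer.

n = (z_{α/2} + z_β)² · (σ₁² + σ₂²) / δ²
  = (1.960 + 1.036)² · (2·5² = 50) / 1.2²
  = 8.9760 · 50 / 1.44
  = 311.67
Adjust for 92% response: 311.67 / 0.92 = 338.77.
Round up → n = 339 per group.

n = 339 per group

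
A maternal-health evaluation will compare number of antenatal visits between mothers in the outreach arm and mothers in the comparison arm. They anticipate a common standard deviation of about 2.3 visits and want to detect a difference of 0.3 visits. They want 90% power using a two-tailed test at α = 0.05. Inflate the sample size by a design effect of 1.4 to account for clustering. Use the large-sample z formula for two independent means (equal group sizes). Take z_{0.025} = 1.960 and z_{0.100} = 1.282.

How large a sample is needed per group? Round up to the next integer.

n = 1730 per group

n = (z_{α/2} + z_β)² · (σ₁² + σ₂²) / δ²
  = (1.960 + 1.282)² · (2·2.3² = 10.58) / 0.3²
  = 10.5106 · 10.58 / 0.09
  = 1235.58
Design effect: 1.4 × 1235.58 = 1729.81.
Round up → n = 1730 per group.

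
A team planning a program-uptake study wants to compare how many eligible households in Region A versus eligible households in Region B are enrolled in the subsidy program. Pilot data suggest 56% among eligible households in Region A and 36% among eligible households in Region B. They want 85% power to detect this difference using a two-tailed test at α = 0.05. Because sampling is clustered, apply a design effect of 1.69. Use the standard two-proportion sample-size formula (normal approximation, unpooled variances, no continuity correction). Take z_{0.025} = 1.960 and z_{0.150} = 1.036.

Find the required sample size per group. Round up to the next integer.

n = (z_{α/2} + z_β)² · [p₁(1−p₁) + p₂(1−p₂)] / (p₁ − p₂)²
  = (1.960 + 1.036)² · (0.56·0.44 + 0.36·0.64) / (0.20)²
  = (2.996)² · (0.2464 + 0.2304) / 0.0400
  = 8.9760 · 0.4768 / 0.0400
  = 106.99
Design effect: 1.69 × 106.99 = 180.82.
Round up → n = 181 per group.

n = 181 per group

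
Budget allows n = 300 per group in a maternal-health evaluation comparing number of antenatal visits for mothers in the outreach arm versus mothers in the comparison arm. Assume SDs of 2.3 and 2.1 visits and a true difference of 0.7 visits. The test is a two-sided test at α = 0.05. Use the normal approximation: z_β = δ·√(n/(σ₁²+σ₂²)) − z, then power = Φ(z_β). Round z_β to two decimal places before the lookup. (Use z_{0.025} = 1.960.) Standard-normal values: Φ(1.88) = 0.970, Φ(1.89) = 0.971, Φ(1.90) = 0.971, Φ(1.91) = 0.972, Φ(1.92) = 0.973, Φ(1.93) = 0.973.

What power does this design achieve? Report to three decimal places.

z_β = δ·√(n/(σ₁²+σ₂²)) − z_{α/2}
    = 0.7 · √(300/9.7) − 1.960
    = 0.7 · 5.56128 − 1.960
    = 3.8929 − 1.960 = 1.9329 → 1.93
Power = Φ(1.93) = 0.973.

Power ≈ 0.973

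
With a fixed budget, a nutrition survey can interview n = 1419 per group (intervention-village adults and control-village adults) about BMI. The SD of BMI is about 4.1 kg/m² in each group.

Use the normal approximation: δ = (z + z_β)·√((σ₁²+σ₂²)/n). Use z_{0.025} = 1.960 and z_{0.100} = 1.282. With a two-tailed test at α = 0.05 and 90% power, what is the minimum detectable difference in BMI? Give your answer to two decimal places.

δ = (z_{α/2} + z_β) · √((σ₁²+σ₂²)/n)
  = (1.960 + 1.282) · √(33.62/1419)
  = 3.242 · √0.02369
  = 3.242 · 0.1539
  = 0.4990

Minimum detectable difference ≈ 0.50 kg/m²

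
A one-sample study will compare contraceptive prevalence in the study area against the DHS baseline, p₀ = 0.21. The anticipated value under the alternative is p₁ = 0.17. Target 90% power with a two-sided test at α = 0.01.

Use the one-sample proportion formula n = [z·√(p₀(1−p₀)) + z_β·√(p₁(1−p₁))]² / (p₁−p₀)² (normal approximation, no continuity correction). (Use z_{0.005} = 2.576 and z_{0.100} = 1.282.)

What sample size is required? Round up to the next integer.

n = 1465

n = [z_{α/2}·√(p₀q₀) + z_β·√(p₁q₁)]² / (p₁ − p₀)²
  = [2.576·√(0.21·0.79) + 1.282·√(0.17·0.83)]² / (-0.04)²
  = [2.576·0.4073 + 1.282·0.3756]² / 0.0016
  = [1.5308]² / 0.0016
  = 1464.57
Round up → n = 1465.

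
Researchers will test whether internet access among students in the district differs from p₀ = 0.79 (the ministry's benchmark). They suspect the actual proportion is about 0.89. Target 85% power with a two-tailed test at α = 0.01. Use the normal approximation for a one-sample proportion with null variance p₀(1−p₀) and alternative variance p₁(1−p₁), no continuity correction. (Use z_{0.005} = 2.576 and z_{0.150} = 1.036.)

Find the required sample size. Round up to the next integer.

n = [z_{α/2}·√(p₀q₀) + z_β·√(p₁q₁)]² / (p₁ − p₀)²
  = [2.576·√(0.79·0.21) + 1.036·√(0.89·0.11)]² / (0.10)²
  = [2.576·0.4073 + 1.036·0.3129]² / 0.0100
  = [1.3734]² / 0.0100
  = 188.62
Round up → n = 189.

n = 189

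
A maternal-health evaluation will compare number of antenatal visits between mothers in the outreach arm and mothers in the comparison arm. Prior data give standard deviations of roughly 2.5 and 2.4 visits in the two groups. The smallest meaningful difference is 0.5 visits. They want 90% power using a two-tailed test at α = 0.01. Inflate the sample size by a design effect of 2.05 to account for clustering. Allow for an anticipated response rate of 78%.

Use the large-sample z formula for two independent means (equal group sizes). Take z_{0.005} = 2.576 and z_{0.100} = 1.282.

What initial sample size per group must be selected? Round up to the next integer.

n = 1880 per group

n = (z_{α/2} + z_β)² · (σ₁² + σ₂²) / δ²
  = (2.576 + 1.282)² · (2.5² + 2.4² = 12.01) / 0.5²
  = 14.8842 · 12.01 / 0.25
  = 715.04
Design effect: 2.05 × 715.04 = 1465.82.
Adjust for 78% response: 1465.82 / 0.78 = 1879.26.
Round up → n = 1880 per group.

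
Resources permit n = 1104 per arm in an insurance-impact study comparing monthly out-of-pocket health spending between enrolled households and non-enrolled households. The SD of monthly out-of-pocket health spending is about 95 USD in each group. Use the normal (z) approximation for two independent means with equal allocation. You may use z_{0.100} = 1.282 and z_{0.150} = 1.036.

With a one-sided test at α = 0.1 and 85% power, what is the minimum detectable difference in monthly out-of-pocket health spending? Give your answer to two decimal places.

Minimum detectable difference ≈ 9.37 USD

δ = (z_α + z_β) · √((σ₁²+σ₂²)/n)
  = (1.282 + 1.036) · √(18050/1104)
  = 2.318 · √16.3496
  = 2.318 · 4.0435
  = 9.3728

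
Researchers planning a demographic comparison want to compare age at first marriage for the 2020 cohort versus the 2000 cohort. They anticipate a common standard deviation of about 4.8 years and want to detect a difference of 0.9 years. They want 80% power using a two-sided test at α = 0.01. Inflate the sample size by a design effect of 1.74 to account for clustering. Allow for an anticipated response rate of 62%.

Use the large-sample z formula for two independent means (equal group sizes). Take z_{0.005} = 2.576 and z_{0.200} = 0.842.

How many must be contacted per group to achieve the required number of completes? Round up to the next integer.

n = 1866 per group

n = (z_{α/2} + z_β)² · (σ₁² + σ₂²) / δ²
  = (2.576 + 0.842)² · (2·4.8² = 46.08) / 0.9²
  = 11.6827 · 46.08 / 0.81
  = 664.62
Design effect: 1.74 × 664.62 = 1156.43.
Adjust for 62% response: 1156.43 / 0.62 = 1865.22.
Round up → n = 1866 per group.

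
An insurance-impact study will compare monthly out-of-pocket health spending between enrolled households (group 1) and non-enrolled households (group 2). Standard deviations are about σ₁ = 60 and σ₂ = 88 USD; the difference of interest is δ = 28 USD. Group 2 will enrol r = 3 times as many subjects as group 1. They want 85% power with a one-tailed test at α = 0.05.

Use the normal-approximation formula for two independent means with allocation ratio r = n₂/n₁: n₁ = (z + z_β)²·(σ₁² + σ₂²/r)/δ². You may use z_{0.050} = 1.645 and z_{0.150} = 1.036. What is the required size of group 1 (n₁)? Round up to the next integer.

n₁ = 57

n₁ = (z_α + z_β)² · (σ₁² + σ₂²/r) / δ²
   = (1.645 + 1.036)² · (60² + 88²/3) / 28²
   = 7.1878 · (3600 + 2581.3) / 784
   = 7.1878 · 6181.3 / 784
   = 56.67
Round up → n₁ = 57; n₂ = r·n₁ = 3 × 57 = 171.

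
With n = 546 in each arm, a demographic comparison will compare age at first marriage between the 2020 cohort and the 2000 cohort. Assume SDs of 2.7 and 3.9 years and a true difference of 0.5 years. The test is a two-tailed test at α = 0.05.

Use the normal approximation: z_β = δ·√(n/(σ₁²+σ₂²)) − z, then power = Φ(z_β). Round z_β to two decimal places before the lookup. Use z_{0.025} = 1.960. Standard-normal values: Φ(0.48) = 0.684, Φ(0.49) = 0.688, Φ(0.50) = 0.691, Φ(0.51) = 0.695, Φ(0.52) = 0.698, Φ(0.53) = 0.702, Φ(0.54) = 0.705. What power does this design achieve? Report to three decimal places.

z_β = δ·√(n/(σ₁²+σ₂²)) − z_{α/2}
    = 0.5 · √(546/22.5) − 1.960
    = 0.5 · 4.92612 − 1.960
    = 2.4631 − 1.960 = 0.5031 → 0.50
Power = Φ(0.50) = 0.691.

Power ≈ 0.691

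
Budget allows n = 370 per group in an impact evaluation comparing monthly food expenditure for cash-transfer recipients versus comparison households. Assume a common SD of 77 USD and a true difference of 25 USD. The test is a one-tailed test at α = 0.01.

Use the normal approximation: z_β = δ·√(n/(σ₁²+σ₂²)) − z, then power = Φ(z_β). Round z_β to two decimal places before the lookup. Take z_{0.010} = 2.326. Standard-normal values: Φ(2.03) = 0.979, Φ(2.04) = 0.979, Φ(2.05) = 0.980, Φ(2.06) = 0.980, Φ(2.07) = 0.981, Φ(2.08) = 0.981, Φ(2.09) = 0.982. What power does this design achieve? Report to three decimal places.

Power ≈ 0.982

z_β = δ·√(n/(σ₁²+σ₂²)) − z_α
    = 25 · √(370/11858) − 2.326
    = 25 · 0.17664 − 2.326
    = 4.4161 − 2.326 = 2.0901 → 2.09
Power = Φ(2.09) = 0.982.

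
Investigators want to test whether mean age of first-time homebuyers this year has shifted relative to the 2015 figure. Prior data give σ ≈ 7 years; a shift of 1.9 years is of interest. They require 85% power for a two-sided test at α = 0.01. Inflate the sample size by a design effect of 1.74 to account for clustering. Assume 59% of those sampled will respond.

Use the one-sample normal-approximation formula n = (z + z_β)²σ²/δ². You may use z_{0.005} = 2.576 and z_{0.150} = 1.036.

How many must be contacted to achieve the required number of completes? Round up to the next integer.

n = (z_{α/2} + z_β)² · σ² / δ²
  = (2.576 + 1.036)² · 7² / 1.9²
  = 13.0465 · 49 / 3.61
  = 177.09
Design effect: 1.74 × 177.09 = 308.13.
Adjust for 59% response: 308.13 / 0.59 = 522.25.
Round up → n = 523.

n = 523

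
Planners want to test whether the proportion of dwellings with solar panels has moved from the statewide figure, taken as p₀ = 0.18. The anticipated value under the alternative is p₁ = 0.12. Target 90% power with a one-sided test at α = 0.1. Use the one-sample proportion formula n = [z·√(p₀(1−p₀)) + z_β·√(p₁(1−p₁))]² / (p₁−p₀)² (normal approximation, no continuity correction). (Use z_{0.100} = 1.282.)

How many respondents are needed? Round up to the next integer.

n = 230

n = [z_α·√(p₀q₀) + z_β·√(p₁q₁)]² / (p₁ − p₀)²
  = [1.282·√(0.18·0.82) + 1.282·√(0.12·0.88)]² / (-0.06)²
  = [1.282·0.3842 + 1.282·0.3250]² / 0.0036
  = [0.9091]² / 0.0036
  = 229.59
Round up → n = 230.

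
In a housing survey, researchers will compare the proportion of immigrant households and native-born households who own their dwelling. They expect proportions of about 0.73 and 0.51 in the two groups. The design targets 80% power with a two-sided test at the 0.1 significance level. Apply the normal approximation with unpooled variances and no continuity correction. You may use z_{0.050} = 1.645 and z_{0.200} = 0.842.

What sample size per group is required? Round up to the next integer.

n = (z_{α/2} + z_β)² · [p₁(1−p₁) + p₂(1−p₂)] / (p₁ − p₂)²
  = (1.645 + 0.842)² · (0.73·0.27 + 0.51·0.49) / (0.22)²
  = (2.487)² · (0.1971 + 0.2499) / 0.0484
  = 6.1852 · 0.4470 / 0.0484
  = 57.12
Round up → n = 58 per group.

n = 58 per group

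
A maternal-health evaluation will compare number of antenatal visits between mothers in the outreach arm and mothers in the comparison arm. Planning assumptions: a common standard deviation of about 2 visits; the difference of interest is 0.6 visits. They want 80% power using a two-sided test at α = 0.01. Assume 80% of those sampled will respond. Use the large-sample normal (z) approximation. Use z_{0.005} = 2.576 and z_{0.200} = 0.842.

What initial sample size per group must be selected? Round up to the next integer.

n = 325 per group

n = (z_{α/2} + z_β)² · (σ₁² + σ₂²) / δ²
  = (2.576 + 0.842)² · (2·2² = 8) / 0.6²
  = 11.6827 · 8 / 0.36
  = 259.62
Adjust for 80% response: 259.62 / 0.80 = 324.52.
Round up → n = 325 per group.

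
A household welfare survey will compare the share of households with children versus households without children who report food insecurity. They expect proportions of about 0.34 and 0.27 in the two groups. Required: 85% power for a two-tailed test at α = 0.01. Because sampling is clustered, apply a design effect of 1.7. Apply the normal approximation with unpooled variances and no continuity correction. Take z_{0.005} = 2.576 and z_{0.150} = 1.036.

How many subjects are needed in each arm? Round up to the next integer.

n = (z_{α/2} + z_β)² · [p₁(1−p₁) + p₂(1−p₂)] / (p₁ − p₂)²
  = (2.576 + 1.036)² · (0.34·0.66 + 0.27·0.73) / (0.07)²
  = (3.612)² · (0.2244 + 0.1971) / 0.0049
  = 13.0465 · 0.4215 / 0.0049
  = 1122.27
Design effect: 1.7 × 1122.27 = 1907.86.
Round up → n = 1908 per group.

n = 1908 per group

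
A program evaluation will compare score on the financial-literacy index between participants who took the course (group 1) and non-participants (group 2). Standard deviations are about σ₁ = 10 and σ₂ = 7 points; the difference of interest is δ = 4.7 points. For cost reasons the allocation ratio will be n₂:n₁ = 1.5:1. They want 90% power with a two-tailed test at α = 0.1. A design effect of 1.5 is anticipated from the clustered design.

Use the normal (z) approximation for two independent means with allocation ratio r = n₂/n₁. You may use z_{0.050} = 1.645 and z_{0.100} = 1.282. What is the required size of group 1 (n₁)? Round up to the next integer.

n₁ = (z_{α/2} + z_β)² · (σ₁² + σ₂²/r) / δ²
   = (1.645 + 1.282)² · (10² + 7²/1.5) / 4.7²
   = 8.5673 · (100 + 32.6667) / 22.09
   = 8.5673 · 132.6667 / 22.09
   = 51.45
Design effect: 1.5 × 51.45 = 77.18.
Round up → n₁ = 78; n₂ = r·n₁ = 1.5 × 78 = 117.

n₁ = 78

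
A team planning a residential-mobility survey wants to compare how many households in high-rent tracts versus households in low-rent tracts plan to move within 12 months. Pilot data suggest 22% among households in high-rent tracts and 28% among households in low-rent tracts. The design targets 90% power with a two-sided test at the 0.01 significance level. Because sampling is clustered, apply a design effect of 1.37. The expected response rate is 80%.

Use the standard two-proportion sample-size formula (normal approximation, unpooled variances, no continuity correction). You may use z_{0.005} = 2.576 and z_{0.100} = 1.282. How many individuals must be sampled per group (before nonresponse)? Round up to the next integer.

n = 2643 per group

n = (z_{α/2} + z_β)² · [p₁(1−p₁) + p₂(1−p₂)] / (p₁ − p₂)²
  = (2.576 + 1.282)² · (0.22·0.78 + 0.28·0.72) / (-0.06)²
  = (3.858)² · (0.1716 + 0.2016) / 0.0036
  = 14.8842 · 0.3732 / 0.0036
  = 1542.99
Design effect: 1.37 × 1542.99 = 2113.90.
Adjust for 80% response: 2113.90 / 0.80 = 2642.37.
Round up → n = 2643 per group.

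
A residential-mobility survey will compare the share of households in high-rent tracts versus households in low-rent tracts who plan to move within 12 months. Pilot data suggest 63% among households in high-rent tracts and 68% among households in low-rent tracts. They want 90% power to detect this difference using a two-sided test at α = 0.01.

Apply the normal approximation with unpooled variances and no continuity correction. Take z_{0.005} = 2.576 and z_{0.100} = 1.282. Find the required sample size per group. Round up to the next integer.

n = 2684 per group

n = (z_{α/2} + z_β)² · [p₁(1−p₁) + p₂(1−p₂)] / (p₁ − p₂)²
  = (2.576 + 1.282)² · (0.63·0.37 + 0.68·0.32) / (-0.05)²
  = (3.858)² · (0.2331 + 0.2176) / 0.0025
  = 14.8842 · 0.4507 / 0.0025
  = 2683.32
Round up → n = 2684 per group.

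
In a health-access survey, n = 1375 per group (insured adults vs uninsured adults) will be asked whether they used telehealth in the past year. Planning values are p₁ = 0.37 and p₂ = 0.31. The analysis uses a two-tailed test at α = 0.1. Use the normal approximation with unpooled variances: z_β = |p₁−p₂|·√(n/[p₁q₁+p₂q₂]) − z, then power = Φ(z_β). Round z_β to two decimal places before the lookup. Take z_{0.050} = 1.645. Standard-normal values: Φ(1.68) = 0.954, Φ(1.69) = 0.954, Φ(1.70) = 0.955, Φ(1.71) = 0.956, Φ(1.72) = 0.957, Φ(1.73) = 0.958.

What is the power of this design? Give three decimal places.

z_β = |p₁−p₂|·√(n/[p₁q₁+p₂q₂]) − z_{α/2}
    = 0.06 · √(1375/0.4470) − 1.645
    = 0.06 · 55.4623 − 1.645
    = 3.3277 − 1.645 = 1.6827 → 1.68
Power = Φ(1.68) = 0.954.

Power ≈ 0.954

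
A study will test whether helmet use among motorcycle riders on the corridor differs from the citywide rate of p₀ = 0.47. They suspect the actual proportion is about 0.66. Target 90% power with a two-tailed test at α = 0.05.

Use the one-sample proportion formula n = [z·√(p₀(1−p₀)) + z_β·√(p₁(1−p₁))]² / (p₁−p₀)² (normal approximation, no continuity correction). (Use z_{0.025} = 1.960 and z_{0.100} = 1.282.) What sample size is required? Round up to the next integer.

n = 70

n = [z_{α/2}·√(p₀q₀) + z_β·√(p₁q₁)]² / (p₁ − p₀)²
  = [1.960·√(0.47·0.53) + 1.282·√(0.66·0.34)]² / (0.19)²
  = [1.960·0.4991 + 1.282·0.4737]² / 0.0361
  = [1.5855]² / 0.0361
  = 69.64
Round up → n = 70.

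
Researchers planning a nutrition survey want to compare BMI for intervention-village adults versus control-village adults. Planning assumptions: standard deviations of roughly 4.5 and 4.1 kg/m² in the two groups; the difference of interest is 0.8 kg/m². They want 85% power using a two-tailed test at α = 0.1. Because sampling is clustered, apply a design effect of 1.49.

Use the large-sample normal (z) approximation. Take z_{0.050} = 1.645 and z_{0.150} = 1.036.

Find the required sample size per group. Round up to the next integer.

n = (z_{α/2} + z_β)² · (σ₁² + σ₂²) / δ²
  = (1.645 + 1.036)² · (4.5² + 4.1² = 37.06) / 0.8²
  = 7.1878 · 37.06 / 0.64
  = 416.22
Design effect: 1.49 × 416.22 = 620.16.
Round up → n = 621 per group.

n = 621 per group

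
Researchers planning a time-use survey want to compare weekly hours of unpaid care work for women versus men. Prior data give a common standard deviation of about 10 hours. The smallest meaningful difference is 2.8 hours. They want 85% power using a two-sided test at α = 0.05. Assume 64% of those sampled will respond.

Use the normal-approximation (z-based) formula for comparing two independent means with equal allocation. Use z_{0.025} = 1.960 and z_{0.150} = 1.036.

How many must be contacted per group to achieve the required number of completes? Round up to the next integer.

n = (z_{α/2} + z_β)² · (σ₁² + σ₂²) / δ²
  = (1.960 + 1.036)² · (2·10² = 200) / 2.8²
  = 8.9760 · 200 / 7.84
  = 228.98
Adjust for 64% response: 228.98 / 0.64 = 357.78.
Round up → n = 358 per group.

n = 358 per group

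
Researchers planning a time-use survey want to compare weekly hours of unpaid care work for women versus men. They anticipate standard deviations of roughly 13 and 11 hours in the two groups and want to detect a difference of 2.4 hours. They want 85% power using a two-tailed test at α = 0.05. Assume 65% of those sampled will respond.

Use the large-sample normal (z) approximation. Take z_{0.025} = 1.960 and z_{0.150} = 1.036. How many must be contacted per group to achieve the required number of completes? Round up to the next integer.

n = 696 per group

n = (z_{α/2} + z_β)² · (σ₁² + σ₂²) / δ²
  = (1.960 + 1.036)² · (13² + 11² = 290) / 2.4²
  = 8.9760 · 290 / 5.76
  = 451.92
Adjust for 65% response: 451.92 / 0.65 = 695.26.
Round up → n = 696 per group.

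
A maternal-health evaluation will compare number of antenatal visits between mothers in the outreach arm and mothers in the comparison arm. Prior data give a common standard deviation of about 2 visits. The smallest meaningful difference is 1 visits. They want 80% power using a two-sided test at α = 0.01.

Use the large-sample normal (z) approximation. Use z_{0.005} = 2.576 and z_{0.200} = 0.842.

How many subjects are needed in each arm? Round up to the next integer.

n = (z_{α/2} + z_β)² · (σ₁² + σ₂²) / δ²
  = (2.576 + 0.842)² · (2·2² = 8) / 1²
  = 11.6827 · 8 / 1
  = 93.46
Round up → n = 94 per group.

n = 94 per group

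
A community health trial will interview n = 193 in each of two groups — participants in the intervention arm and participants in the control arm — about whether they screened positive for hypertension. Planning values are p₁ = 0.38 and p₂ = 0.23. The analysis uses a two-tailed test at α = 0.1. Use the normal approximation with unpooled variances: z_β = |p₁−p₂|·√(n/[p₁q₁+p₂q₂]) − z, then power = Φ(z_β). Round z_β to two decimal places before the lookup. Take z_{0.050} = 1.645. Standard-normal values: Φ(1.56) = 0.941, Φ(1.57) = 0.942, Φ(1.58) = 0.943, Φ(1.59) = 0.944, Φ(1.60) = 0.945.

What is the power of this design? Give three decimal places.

Power ≈ 0.945

z_β = |p₁−p₂|·√(n/[p₁q₁+p₂q₂]) − z_{α/2}
    = 0.15 · √(193/0.4127) − 1.645
    = 0.15 · 21.6253 − 1.645
    = 3.2438 − 1.645 = 1.5988 → 1.60
Power = Φ(1.60) = 0.945.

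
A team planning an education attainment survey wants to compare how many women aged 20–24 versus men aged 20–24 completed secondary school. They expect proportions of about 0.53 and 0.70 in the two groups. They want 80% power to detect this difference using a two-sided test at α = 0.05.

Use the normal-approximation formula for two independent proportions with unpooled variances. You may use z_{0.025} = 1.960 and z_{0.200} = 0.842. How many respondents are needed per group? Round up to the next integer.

n = 125 per group

n = (z_{α/2} + z_β)² · [p₁(1−p₁) + p₂(1−p₂)] / (p₁ − p₂)²
  = (1.960 + 0.842)² · (0.53·0.47 + 0.70·0.30) / (-0.17)²
  = (2.802)² · (0.2491 + 0.2100) / 0.0289
  = 7.8512 · 0.4591 / 0.0289
  = 124.72
Round up → n = 125 per group.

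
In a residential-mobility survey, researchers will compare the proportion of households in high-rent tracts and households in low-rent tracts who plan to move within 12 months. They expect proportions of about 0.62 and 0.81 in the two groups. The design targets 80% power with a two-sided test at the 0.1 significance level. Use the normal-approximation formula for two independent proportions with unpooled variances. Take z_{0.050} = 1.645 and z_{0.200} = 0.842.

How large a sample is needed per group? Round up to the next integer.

n = (z_{α/2} + z_β)² · [p₁(1−p₁) + p₂(1−p₂)] / (p₁ − p₂)²
  = (1.645 + 0.842)² · (0.62·0.38 + 0.81·0.19) / (-0.19)²
  = (2.487)² · (0.2356 + 0.1539) / 0.0361
  = 6.1852 · 0.3895 / 0.0361
  = 66.73
Round up → n = 67 per group.

n = 67 per group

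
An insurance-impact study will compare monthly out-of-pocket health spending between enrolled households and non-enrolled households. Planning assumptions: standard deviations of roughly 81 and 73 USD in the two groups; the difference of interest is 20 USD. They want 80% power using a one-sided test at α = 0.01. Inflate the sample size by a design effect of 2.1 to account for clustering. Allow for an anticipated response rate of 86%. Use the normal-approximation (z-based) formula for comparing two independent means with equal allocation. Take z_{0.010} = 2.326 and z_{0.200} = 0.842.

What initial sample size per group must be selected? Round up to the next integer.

n = 729 per group

n = (z_α + z_β)² · (σ₁² + σ₂²) / δ²
  = (2.326 + 0.842)² · (81² + 73² = 11890) / 20²
  = 10.0362 · 11890 / 400
  = 298.33
Design effect: 2.1 × 298.33 = 626.49.
Adjust for 86% response: 626.49 / 0.86 = 728.47.
Round up → n = 729 per group.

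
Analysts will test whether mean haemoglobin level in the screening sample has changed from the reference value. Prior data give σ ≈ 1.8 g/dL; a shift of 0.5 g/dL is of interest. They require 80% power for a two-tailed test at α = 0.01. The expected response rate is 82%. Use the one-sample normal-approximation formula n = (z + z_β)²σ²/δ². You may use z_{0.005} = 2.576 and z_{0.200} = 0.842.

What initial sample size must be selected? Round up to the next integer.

n = 185

n = (z_{α/2} + z_β)² · σ² / δ²
  = (2.576 + 0.842)² · 1.8² / 0.5²
  = 11.6827 · 3.24 / 0.25
  = 151.41
Adjust for 82% response: 151.41 / 0.82 = 184.64.
Round up → n = 185.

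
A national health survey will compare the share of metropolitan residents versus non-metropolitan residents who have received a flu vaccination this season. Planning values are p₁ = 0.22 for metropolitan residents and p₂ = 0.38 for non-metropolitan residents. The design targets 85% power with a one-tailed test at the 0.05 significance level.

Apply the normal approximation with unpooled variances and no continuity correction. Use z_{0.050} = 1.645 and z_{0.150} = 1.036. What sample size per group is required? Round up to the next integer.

n = (z_α + z_β)² · [p₁(1−p₁) + p₂(1−p₂)] / (p₁ − p₂)²
  = (1.645 + 1.036)² · (0.22·0.78 + 0.38·0.62) / (-0.16)²
  = (2.681)² · (0.1716 + 0.2356) / 0.0256
  = 7.1878 · 0.4072 / 0.0256
  = 114.33
Round up → n = 115 per group.

n = 115 per group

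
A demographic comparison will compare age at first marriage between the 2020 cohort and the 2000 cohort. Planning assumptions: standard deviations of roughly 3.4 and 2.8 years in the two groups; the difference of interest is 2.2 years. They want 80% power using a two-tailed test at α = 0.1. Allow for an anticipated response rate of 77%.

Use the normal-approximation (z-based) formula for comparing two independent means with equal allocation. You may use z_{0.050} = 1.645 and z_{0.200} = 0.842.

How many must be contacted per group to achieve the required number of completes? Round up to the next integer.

n = 33 per group

n = (z_{α/2} + z_β)² · (σ₁² + σ₂²) / δ²
  = (1.645 + 0.842)² · (3.4² + 2.8² = 19.4) / 2.2²
  = 6.1852 · 19.4 / 4.84
  = 24.79
Adjust for 77% response: 24.79 / 0.77 = 32.20.
Round up → n = 33 per group.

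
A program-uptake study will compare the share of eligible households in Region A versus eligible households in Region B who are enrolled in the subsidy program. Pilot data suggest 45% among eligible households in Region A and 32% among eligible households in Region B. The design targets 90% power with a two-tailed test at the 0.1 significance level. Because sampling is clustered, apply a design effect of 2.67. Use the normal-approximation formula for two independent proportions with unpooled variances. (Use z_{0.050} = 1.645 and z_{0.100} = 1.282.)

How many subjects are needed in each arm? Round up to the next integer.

n = (z_{α/2} + z_β)² · [p₁(1−p₁) + p₂(1−p₂)] / (p₁ − p₂)²
  = (1.645 + 1.282)² · (0.45·0.55 + 0.32·0.68) / (0.13)²
  = (2.927)² · (0.2475 + 0.2176) / 0.0169
  = 8.5673 · 0.4651 / 0.0169
  = 235.78
Design effect: 2.67 × 235.78 = 629.53.
Round up → n = 630 per group.

n = 630 per group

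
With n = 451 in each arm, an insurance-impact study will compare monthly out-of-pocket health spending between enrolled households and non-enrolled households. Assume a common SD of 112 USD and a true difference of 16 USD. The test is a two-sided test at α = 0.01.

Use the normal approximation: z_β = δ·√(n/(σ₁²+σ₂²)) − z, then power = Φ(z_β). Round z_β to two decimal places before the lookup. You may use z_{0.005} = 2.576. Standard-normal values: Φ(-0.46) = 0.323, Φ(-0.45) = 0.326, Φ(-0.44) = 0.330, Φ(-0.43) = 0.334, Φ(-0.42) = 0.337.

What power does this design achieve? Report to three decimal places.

Power ≈ 0.334

z_β = δ·√(n/(σ₁²+σ₂²)) − z_{α/2}
    = 16 · √(451/25088) − 2.576
    = 16 · 0.13408 − 2.576
    = 2.1452 − 2.576 = -0.4308 → -0.43
Power = Φ(-0.43) = 0.334.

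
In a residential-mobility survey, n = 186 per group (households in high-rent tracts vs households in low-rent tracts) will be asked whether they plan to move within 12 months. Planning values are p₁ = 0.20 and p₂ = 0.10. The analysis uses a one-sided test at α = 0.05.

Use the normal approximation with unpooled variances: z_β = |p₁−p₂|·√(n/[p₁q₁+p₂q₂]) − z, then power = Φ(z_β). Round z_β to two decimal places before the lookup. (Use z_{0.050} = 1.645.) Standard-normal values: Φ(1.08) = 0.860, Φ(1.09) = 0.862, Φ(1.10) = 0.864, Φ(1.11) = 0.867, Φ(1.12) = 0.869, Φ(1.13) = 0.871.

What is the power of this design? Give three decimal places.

Power ≈ 0.860

z_β = |p₁−p₂|·√(n/[p₁q₁+p₂q₂]) − z_α
    = 0.10 · √(186/0.2500) − 1.645
    = 0.10 · 27.2764 − 1.645
    = 2.7276 − 1.645 = 1.0826 → 1.08
Power = Φ(1.08) = 0.860.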